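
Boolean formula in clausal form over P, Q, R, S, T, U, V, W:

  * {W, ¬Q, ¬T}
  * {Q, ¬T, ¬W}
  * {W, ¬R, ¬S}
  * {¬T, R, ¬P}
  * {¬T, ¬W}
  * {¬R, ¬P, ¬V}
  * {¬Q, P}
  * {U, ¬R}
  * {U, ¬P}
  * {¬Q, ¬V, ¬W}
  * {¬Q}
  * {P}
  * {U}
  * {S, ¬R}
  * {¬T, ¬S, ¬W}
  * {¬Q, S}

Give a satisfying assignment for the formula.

The clause (¬Q) is unit: Q must be False.
The clause (P) is unit: P must be True.
Unit propagation: (U) forces U = True.
T occurs only negated in the remaining clauses — set T = False.
Set R = False and propagate.
S, V, W are now unconstrained; take S = False, V = True, W = False.
Every clause has at least one true literal under this assignment.
Check each clause:
  1. {W, ¬Q, ¬T} — ¬T is true.
  2. {Q, ¬W, ¬T} — ¬W is true.
  3. {¬S, W, ¬R} — ¬S is true.
  4. {¬P, R, ¬T} — ¬T is true.
  5. {¬T, ¬W} — ¬W is true.
  6. {¬R, ¬V, ¬P} — ¬R is true.
  7. {P, ¬Q} — P is true.
  8. {¬R, U} — ¬R is true.
  9. {¬P, U} — U is true.
  10. {¬W, ¬Q, ¬V} — ¬W is true.
  11. {¬Q} — ¬Q is true.
  12. {P} — P is true.
  13. {U} — U is true.
  14. {¬R, S} — ¬R is true.
  15. {¬S, ¬W, ¬T} — ¬W is true.
  16. {S, ¬Q} — ¬Q is true.

P=True, Q=False, R=False, S=False, T=False, U=True, V=True, W=False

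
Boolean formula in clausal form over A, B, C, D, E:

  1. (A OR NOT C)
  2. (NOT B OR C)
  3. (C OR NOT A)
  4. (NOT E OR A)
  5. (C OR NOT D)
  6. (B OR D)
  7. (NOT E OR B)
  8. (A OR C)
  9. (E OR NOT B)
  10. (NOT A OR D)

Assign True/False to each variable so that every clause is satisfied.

Branch on A: take A = True.
  then C is forced to True.
  then D is forced to True.
Branch on B: take B = True.
  then E is forced to True.
Every clause has at least one true literal under this assignment.

A=T, B=T, C=T, D=T, E=T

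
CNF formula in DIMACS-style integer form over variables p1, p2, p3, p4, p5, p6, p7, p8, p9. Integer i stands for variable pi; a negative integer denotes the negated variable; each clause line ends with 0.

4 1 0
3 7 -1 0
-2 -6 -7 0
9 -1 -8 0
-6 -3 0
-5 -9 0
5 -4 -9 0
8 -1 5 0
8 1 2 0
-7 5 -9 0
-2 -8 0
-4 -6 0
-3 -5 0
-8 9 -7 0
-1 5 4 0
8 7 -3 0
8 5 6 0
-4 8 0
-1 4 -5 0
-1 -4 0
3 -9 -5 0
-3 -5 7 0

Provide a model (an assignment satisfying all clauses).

Try p1 = False.
  then p4 is forced to True.
  then p6 is forced to False.
  then p8 is forced to True.
  then p2 is forced to False.
For the remaining variables, p3 = False, p5 = False, p7 = False, p9 = False works.
Check each clause:
  1. (p4 \/ p1) — p4 is true.
  2. (p3 \/ p7 \/ ~p1) — ~p1 is true.
  3. (~p2 \/ ~p6 \/ ~p7) — ~p7 is true.
  4. (~p8 \/ ~p1 \/ p9) — ~p1 is true.
  5. (~p3 \/ ~p6) — ~p6 is true.
  6. (~p5 \/ ~p9) — ~p5 is true.
  7. (~p9 \/ ~p4 \/ p5) — ~p9 is true.
  8. (p5 \/ p8 \/ ~p1) — p8 is true.
  9. (p1 \/ p2 \/ p8) — p8 is true.
  10. (p5 \/ ~p9 \/ ~p7) — ~p7 is true.
  11. (~p8 \/ ~p2) — ~p2 is true.
  12. (~p6 \/ ~p4) — ~p6 is true.
  13. (~p3 \/ ~p5) — ~p5 is true.
  14. (~p8 \/ p9 \/ ~p7) — ~p7 is true.
  15. (p4 \/ ~p1 \/ p5) — p4 is true.
  16. (~p3 \/ p7 \/ p8) — p8 is true.
  17. (p5 \/ p8 \/ p6) — p8 is true.
  18. (p8 \/ ~p4) — p8 is true.
  19. (~p1 \/ p4 \/ ~p5) — ~p5 is true.
  20. (~p1 \/ ~p4) — ~p1 is true.
  21. (~p5 \/ ~p9 \/ p3) — ~p5 is true.
  22. (p7 \/ ~p5 \/ ~p3) — ~p5 is true.

p1=F  p2=F  p3=F  p4=T  p5=F  p6=F  p7=F  p8=T  p9=F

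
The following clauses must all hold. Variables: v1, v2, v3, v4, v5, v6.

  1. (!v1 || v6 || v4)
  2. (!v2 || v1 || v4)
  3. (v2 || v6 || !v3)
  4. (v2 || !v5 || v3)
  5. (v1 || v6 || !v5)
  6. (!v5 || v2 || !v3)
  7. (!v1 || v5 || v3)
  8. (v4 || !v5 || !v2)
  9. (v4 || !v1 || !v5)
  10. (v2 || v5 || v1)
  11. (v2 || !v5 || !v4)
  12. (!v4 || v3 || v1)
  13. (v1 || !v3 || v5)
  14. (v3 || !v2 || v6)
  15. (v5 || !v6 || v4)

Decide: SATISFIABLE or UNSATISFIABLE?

SATISFIABLE

Try v1 = True.
Try v2 = False.
The remaining clauses are satisfied by v3 = True, v4 = True, v5 = False, v6 = True.
Every clause has at least one true literal under this assignment.
So v1=T, v2=F, v3=T, v4=T, v5=F, v6=T is a satisfying assignment.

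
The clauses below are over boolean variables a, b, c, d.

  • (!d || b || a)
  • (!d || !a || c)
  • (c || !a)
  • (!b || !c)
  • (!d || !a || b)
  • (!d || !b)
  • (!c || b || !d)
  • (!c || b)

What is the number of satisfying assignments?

The models are:
  a=F b=F c=F d=F
  a=F b=T c=F d=F
That's 2 in total.

2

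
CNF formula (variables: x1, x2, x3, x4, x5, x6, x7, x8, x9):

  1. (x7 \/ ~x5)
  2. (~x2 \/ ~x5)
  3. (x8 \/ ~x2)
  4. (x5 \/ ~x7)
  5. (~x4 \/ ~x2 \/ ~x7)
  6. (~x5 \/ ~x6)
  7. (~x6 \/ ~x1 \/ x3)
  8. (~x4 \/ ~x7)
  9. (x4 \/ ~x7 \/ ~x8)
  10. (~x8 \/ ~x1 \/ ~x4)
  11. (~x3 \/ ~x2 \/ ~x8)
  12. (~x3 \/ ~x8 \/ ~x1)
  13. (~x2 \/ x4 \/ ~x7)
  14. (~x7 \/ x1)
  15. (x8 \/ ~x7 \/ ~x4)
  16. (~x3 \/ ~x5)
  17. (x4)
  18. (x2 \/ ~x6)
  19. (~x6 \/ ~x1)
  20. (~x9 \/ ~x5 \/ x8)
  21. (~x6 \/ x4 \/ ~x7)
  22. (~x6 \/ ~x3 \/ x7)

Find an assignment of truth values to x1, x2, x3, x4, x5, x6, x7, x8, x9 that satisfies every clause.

(x4) is a unit clause, so x4 = True.
The clause (~x7) is unit: x7 must be False.
(~x5) is a unit clause, so x5 = False.
x6 occurs only negated in the remaining clauses — set x6 = False.
Set x1 = True and propagate.
  then x8 is forced to False.
  then x2 is forced to False.
x3, x9 are now unconstrained; take x3 = False, x9 = True.
Check each clause:
  1. (~x5 \/ x7) — ~x5 is true.
  2. (~x2 \/ ~x5) — ~x5 is true.
  3. (x8 \/ ~x2) — ~x2 is true.
  4. (~x7 \/ x5) — ~x7 is true.
  5. (~x7 \/ ~x2 \/ ~x4) — ~x7 is true.
  6. (~x6 \/ ~x5) — ~x6 is true.
  7. (x3 \/ ~x6 \/ ~x1) — ~x6 is true.
  8. (~x7 \/ ~x4) — ~x7 is true.
  9. (x4 \/ ~x7 \/ ~x8) — ~x8 is true.
  10. (~x4 \/ ~x1 \/ ~x8) — ~x8 is true.
  11. (~x2 \/ ~x3 \/ ~x8) — ~x8 is true.
  12. (~x8 \/ ~x3 \/ ~x1) — ~x8 is true.
  13. (~x7 \/ ~x2 \/ x4) — ~x7 is true.
  14. (~x7 \/ x1) — x1 is true.
  15. (~x7 \/ x8 \/ ~x4) — ~x7 is true.
  16. (~x3 \/ ~x5) — ~x5 is true.
  17. (x4) — x4 is true.
  18. (~x6 \/ x2) — ~x6 is true.
  19. (~x6 \/ ~x1) — ~x6 is true.
  20. (~x5 \/ ~x9 \/ x8) — ~x5 is true.
  21. (~x6 \/ ~x7 \/ x4) — ~x7 is true.
  22. (~x6 \/ ~x3 \/ x7) — ~x6 is true.

x1=T, x2=F, x3=F, x4=T, x5=F, x6=F, x7=F, x8=F, x9=T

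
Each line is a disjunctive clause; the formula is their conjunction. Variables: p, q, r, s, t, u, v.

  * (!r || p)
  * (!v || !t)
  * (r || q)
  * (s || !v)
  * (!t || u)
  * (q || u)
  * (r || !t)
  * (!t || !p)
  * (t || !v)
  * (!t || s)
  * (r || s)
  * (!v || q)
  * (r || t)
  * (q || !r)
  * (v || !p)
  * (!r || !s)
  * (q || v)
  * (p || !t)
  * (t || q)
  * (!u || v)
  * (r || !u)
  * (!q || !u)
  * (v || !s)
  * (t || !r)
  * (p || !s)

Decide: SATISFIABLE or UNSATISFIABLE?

t = True:
  propagation gives v=False, u=True; an empty clause results — contradiction.
t = False:
  propagation gives v=False, r=True; an empty clause results — contradiction.
Every branch closes, so no satisfying assignment exists.

UNSATISFIABLE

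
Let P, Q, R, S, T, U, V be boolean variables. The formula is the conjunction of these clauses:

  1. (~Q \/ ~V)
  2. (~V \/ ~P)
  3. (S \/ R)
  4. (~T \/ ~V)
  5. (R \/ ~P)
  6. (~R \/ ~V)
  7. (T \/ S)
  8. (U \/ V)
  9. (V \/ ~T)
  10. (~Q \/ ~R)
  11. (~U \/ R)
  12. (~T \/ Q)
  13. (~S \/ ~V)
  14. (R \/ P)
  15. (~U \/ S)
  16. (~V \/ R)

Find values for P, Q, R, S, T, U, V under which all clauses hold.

P=False, Q=False, R=True, S=True, T=False, U=True, V=False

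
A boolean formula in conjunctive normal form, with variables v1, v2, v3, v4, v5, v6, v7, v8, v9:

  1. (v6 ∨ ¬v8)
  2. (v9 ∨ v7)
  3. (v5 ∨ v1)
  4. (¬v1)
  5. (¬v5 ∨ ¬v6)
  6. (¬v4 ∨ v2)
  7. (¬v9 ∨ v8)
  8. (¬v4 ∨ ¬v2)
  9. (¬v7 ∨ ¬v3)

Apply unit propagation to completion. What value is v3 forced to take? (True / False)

(¬v1) stands alone — v1 = False.
(v1 ∨ v5) with v1 = False leaves only v5, so v5 = True.
In (¬v5 ∨ ¬v6), ¬v5 is now false; ¬v6 must hold, so v6 = False.
(¬v8 ∨ v6) with v6 = False leaves only ¬v8, so v8 = False.
(¬v9 ∨ v8): since v8 = False, the clause reduces to (¬v9). v9 = False.
In (v9 ∨ v7), v9 is now false; v7 must hold, so v7 = True.
(¬v7 ∨ ¬v3): since v7 = True, the clause reduces to (¬v3). v3 = False.

False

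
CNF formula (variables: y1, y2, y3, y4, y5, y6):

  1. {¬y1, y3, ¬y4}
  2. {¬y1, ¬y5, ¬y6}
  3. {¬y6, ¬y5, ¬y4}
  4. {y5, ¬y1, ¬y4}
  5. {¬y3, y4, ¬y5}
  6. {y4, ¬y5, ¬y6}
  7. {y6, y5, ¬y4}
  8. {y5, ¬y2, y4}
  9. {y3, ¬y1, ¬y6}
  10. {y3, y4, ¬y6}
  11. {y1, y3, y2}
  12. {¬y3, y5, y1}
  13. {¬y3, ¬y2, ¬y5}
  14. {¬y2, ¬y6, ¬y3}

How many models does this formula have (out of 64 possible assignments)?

Case analysis on y5 and y3:
  y5=T, y3=T: remaining (y1,y2,y4,y6) ∈ {(F,F,T,F); (T,F,T,F)} — 2.
  y5=T, y3=F: remaining (y1,y2,y4,y6) ∈ {(F,T,F,F); (F,T,T,F); (T,F,F,F); (T,T,F,F)} — 4.
  y5=F, y3=T: remaining (y1,y2,y4,y6) ∈ {(T,F,F,F); (T,F,F,T)} — 2.
  y5=F, y3=F: remaining (y1,y2,y4,y6) ∈ {(F,T,T,T); (T,F,F,F)} — 2.
Total: 2 + 4 + 2 + 2 = 10.

10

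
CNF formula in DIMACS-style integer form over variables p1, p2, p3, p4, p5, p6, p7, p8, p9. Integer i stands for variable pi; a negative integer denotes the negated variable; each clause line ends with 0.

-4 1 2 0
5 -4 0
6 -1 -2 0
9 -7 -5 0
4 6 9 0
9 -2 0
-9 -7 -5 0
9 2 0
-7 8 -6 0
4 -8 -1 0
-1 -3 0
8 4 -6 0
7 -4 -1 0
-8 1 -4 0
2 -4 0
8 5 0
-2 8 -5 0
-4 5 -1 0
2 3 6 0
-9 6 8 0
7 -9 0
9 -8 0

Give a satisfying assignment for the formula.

Try p1 = False.
Set p2 = True and propagate.
  then p9 is forced to True.
  then p7 is forced to True.
  then p5 is forced to False.
  then p4 is forced to False.
  then p8 is forced to True.
p3, p6 are now unconstrained; take p3 = False, p6 = True.
Every clause has at least one true literal under this assignment.

p1=False  p2=True  p3=False  p4=False  p5=False  p6=True  p7=True  p8=True  p9=True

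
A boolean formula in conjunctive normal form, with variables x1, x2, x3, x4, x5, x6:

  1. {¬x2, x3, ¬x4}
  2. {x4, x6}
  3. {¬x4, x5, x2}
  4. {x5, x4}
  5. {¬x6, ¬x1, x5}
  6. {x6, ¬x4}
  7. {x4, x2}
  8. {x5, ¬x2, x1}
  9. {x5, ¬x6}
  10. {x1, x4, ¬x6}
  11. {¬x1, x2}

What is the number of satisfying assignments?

6

Satisfying assignments:
  x1=0 x2=0 x3=0 x4=1 x5=1 x6=1
  x1=0 x2=0 x3=1 x4=1 x5=1 x6=1
  x1=0 x2=1 x3=1 x4=1 x5=1 x6=1
  x1=1 x2=1 x3=0 x4=0 x5=1 x6=1
  x1=1 x2=1 x3=1 x4=0 x5=1 x6=1
  x1=1 x2=1 x3=1 x4=1 x5=1 x6=1
That's 6 in total.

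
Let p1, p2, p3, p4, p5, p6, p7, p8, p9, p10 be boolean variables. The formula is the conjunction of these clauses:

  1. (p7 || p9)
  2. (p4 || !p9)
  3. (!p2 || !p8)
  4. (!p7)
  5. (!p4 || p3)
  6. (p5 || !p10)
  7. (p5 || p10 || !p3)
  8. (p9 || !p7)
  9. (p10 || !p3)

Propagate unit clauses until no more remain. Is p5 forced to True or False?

True

Unit clause (!p7) sets p7 = False.
From (p9 || p7) and p7 = False: p9 = True.
From (!p9 || p4) and p9 = True: p4 = True.
(p3 || !p4) with p4 = True leaves only p3, so p3 = True.
From (p10 || !p3) and p3 = True: p10 = True.
In (p5 || !p10), !p10 is now false; p5 must hold, so p5 = True.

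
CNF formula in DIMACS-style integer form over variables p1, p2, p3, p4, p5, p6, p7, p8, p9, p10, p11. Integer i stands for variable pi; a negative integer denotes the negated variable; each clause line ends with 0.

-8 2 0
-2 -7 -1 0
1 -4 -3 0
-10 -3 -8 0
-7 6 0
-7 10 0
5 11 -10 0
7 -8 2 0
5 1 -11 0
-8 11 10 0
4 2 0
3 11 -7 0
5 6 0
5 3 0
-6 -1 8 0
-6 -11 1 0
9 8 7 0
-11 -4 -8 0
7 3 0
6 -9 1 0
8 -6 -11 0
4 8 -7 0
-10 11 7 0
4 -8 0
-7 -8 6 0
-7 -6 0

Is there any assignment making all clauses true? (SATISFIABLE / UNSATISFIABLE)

p5 occurs only positively in the remaining clauses — set p5 = True.
Try p1 = True.
For the remaining variables, p2 = True, p3 = True, p4 = False, p6 = False, p7 = False, p8 = False, p9 = True, p10 = False, p11 = False works.
Every clause has at least one true literal under this assignment.
So p1=T  p2=T  p3=T  p4=F  p5=T  p6=F  p7=F  p8=F  p9=T  p10=F  p11=F is a satisfying assignment.

SATISFIABLE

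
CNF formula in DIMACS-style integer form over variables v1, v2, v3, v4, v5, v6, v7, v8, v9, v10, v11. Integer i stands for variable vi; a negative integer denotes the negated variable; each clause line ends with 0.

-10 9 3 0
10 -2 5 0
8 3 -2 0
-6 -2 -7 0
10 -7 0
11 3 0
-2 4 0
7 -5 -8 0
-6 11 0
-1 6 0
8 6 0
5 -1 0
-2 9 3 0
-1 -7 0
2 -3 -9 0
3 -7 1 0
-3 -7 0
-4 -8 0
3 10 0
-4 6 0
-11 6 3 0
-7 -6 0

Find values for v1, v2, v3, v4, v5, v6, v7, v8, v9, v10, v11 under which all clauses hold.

v1=False  v2=False  v3=True  v4=True  v5=True  v6=True  v7=False  v8=False  v9=False  v10=True  v11=True

Check each clause:
  1. (v3 | ~v10 | v9) — v3 is true.
  2. (v10 | ~v2 | v5) — v10 is true.
  3. (v8 | ~v2 | v3) — v3 is true.
  4. (~v7 | ~v6 | ~v2) — ~v7 is true.
  5. (~v7 | v10) — ~v7 is true.
  6. (v11 | v3) — v11 is true.
  7. (v4 | ~v2) — v4 is true.
  8. (~v8 | ~v5 | v7) — ~v8 is true.
  9. (~v6 | v11) — v11 is true.
  10. (v6 | ~v1) — ~v1 is true.
  11. (v8 | v6) — v6 is true.
  12. (~v1 | v5) — v5 is true.
  13. (v3 | v9 | ~v2) — v3 is true.
  14. (~v1 | ~v7) — ~v7 is true.
  15. (~v9 | v2 | ~v3) — ~v9 is true.
  16. (~v7 | v1 | v3) — v3 is true.
  17. (~v3 | ~v7) — ~v7 is true.
  18. (~v4 | ~v8) — ~v8 is true.
  19. (v10 | v3) — v10 is true.
  20. (v6 | ~v4) — v6 is true.
  21. (v3 | ~v11 | v6) — v3 is true.
  22. (~v6 | ~v7) — ~v7 is true.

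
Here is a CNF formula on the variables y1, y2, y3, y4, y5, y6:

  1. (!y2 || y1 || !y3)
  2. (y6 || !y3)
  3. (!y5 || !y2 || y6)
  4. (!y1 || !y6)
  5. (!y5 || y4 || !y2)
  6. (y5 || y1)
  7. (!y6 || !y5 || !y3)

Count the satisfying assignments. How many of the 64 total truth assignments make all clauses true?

Case analysis on y5 and y6:
  y5=T, y6=T: remaining (y1,y2,y3,y4) ∈ {(F,F,F,F); (F,F,F,T); (F,T,F,T)} — 3.
  y5=T, y6=F: remaining (y1,y2,y3,y4) ∈ {(F,F,F,F); (F,F,F,T); (T,F,F,F); (T,F,F,T)} — 4.
  y5=F, y6=T: a clause becomes empty — 0.
  y5=F, y6=F: remaining (y1,y2,y3,y4) ∈ {(T,F,F,F); (T,F,F,T); (T,T,F,F); (T,T,F,T)} — 4.
Total: 3 + 4 + 0 + 4 = 11.

11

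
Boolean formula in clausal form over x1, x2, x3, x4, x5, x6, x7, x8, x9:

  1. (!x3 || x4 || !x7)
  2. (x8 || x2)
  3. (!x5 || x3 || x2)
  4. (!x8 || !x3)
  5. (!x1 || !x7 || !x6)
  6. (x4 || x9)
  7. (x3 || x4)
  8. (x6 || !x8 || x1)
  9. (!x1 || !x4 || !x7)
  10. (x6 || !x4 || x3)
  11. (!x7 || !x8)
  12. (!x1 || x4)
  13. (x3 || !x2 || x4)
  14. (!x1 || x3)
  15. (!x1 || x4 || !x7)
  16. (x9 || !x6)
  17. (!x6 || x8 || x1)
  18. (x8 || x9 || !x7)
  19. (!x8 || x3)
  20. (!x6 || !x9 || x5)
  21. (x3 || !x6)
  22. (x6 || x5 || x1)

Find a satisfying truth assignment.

x1=T, x2=T, x3=T, x4=T, x5=F, x6=F, x7=F, x8=F, x9=T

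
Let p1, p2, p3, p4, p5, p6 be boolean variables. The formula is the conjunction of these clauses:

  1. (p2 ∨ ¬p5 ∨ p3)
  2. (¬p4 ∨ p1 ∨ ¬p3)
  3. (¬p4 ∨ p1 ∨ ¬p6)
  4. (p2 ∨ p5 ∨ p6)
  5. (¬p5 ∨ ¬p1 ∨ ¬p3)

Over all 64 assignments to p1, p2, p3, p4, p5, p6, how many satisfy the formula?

30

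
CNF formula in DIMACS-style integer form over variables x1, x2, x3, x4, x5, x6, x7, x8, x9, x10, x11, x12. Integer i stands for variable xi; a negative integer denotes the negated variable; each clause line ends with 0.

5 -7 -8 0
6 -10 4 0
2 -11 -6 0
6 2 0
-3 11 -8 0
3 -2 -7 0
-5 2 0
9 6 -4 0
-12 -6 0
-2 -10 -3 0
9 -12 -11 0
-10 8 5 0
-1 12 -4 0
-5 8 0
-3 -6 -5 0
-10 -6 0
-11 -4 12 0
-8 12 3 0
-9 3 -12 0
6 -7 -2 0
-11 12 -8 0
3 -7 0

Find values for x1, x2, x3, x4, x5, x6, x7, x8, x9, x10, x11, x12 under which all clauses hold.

x10 occurs only negated in the remaining clauses — set x10 = False.
Set x1 = True and propagate.
Branch on x2: take x2 = True.
Set x3 = True and propagate.
The remaining clauses are satisfied by x4 = False, x5 = False, x6 = True, x7 = True, x8 = False, x9 = False, x11 = True, x12 = False.

x1=T, x2=T, x3=T, x4=F, x5=F, x6=T, x7=T, x8=F, x9=F, x10=F, x11=T, x12=F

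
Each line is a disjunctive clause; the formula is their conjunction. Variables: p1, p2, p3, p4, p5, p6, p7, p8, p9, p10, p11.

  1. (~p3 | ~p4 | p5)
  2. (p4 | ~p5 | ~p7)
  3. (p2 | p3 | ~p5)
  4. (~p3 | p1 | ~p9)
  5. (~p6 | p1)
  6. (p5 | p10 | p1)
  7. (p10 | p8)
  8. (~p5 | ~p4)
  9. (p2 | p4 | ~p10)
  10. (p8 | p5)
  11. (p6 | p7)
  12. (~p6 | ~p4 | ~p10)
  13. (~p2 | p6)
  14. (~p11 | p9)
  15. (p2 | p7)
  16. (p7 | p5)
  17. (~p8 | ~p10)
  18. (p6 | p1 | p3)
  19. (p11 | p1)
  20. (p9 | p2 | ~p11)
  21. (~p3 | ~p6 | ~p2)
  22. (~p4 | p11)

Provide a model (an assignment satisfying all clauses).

Pure literal: p1 appears only positively; assign p1 = True.
Branch on p2: take p2 = False.
  then p7 is forced to True.
Try p3 = False.
  then p5 is forced to False.
  then p8 is forced to True.
  then p10 is forced to False.
The remaining clauses are satisfied by p4 = True, p6 = False, p9 = True, p11 = True.
Check each clause:
  1. (~p3 | ~p4 | p5) — ~p3 is true.
  2. (~p5 | ~p7 | p4) — ~p5 is true.
  3. (p3 | ~p5 | p2) — ~p5 is true.
  4. (~p3 | ~p9 | p1) — p1 is true.
  5. (p1 | ~p6) — p1 is true.
  6. (p1 | p5 | p10) — p1 is true.
  7. (p8 | p10) — p8 is true.
  8. (~p5 | ~p4) — ~p5 is true.
  9. (p4 | ~p10 | p2) — p4 is true.
  10. (p8 | p5) — p8 is true.
  11. (p6 | p7) — p7 is true.
  12. (~p6 | ~p4 | ~p10) — ~p6 is true.
  13. (~p2 | p6) — ~p2 is true.
  14. (p9 | ~p11) — p9 is true.
  15. (p7 | p2) — p7 is true.
  16. (p7 | p5) — p7 is true.
  17. (~p10 | ~p8) — ~p10 is true.
  18. (p3 | p6 | p1) — p1 is true.
  19. (p11 | p1) — p1 is true.
  20. (p2 | ~p11 | p9) — p9 is true.
  21. (~p3 | ~p2 | ~p6) — ~p6 is true.
  22. (~p4 | p11) — p11 is true.

p1=True, p2=False, p3=False, p4=True, p5=False, p6=False, p7=True, p8=True, p9=True, p10=False, p11=True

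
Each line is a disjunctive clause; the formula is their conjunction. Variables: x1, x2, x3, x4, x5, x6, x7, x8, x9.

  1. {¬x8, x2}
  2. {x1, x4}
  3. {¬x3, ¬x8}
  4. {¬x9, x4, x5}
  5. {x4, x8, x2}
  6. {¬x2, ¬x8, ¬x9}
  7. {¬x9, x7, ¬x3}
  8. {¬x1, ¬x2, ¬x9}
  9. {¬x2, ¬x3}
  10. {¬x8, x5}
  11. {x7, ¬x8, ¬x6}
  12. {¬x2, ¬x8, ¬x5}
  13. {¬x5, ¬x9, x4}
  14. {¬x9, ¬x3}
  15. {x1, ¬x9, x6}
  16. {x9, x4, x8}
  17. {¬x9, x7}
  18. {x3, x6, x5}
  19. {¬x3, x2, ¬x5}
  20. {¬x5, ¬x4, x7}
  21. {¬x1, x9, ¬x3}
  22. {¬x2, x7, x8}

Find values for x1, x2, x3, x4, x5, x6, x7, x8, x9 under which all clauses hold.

x1=F, x2=T, x3=F, x4=T, x5=T, x6=F, x7=T, x8=F, x9=F

x7 occurs only positively in the remaining clauses — set x7 = True.
Try x1 = False.
  then x4 is forced to True.
Try x2 = True.
  then x3 is forced to False.
Set x5 = True and propagate.
  then x8 is forced to False.
For the remaining variables, x6 = False, x9 = False works.
Every clause has at least one true literal under this assignment.
Check each clause:
  1. {¬x8, x2} — ¬x8 is true.
  2. {x4, x1} — x4 is true.
  3. {¬x3, ¬x8} — ¬x8 is true.
  4. {¬x9, x4, x5} — x4 is true.
  5. {x2, x8, x4} — x2 is true.
  6. {¬x2, ¬x9, ¬x8} — ¬x8 is true.
  7. {¬x9, ¬x3, x7} — ¬x9 is true.
  8. {¬x2, ¬x1, ¬x9} — ¬x1 is true.
  9. {¬x2, ¬x3} — ¬x3 is true.
  10. {¬x8, x5} — ¬x8 is true.
  11. {x7, ¬x8, ¬x6} — ¬x8 is true.
  12. {¬x5, ¬x2, ¬x8} — ¬x8 is true.
  13. {x4, ¬x5, ¬x9} — x4 is true.
  14. {¬x9, ¬x3} — ¬x3 is true.
  15. {x6, ¬x9, x1} — ¬x9 is true.
  16. {x9, x4, x8} — x4 is true.
  17. {¬x9, x7} — ¬x9 is true.
  18. {x3, x6, x5} — x5 is true.
  19. {¬x3, ¬x5, x2} — x2 is true.
  20. {¬x4, ¬x5, x7} — x7 is true.
  21. {¬x1, ¬x3, x9} — ¬x3 is true.
  22. {x8, x7, ¬x2} — x7 is true.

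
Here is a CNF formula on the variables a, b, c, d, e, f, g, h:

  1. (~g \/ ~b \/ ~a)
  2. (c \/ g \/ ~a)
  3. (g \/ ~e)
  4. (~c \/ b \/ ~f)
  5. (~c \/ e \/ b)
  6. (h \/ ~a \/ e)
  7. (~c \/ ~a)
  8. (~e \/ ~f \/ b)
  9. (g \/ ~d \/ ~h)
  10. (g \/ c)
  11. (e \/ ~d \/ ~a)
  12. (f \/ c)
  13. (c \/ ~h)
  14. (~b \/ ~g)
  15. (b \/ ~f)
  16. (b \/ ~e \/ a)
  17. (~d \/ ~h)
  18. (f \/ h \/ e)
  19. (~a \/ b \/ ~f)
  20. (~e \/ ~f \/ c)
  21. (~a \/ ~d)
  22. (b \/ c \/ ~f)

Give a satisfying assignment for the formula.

Pure literal: d appears only negated; assign d = False.
Try a = False.
Set b = True and propagate.
  then g is forced to False.
  then e is forced to False.
  then c is forced to True.
Try f = False.
  then h is forced to True.
Every clause has at least one true literal under this assignment.

a=F, b=T, c=T, d=F, e=F, f=F, g=F, h=T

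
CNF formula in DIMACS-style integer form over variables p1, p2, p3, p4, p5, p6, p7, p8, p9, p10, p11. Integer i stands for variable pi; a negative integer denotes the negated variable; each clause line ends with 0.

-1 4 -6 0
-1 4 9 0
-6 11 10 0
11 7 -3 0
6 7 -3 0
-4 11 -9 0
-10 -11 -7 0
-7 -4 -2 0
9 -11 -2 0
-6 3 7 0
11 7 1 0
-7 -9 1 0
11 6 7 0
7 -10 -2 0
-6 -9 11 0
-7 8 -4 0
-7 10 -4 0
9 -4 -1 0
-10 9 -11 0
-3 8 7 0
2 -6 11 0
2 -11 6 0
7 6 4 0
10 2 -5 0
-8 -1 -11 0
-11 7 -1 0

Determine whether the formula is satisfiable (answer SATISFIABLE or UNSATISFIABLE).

p5 occurs only negated in the remaining clauses — set p5 = False.
Try p1 = False.
The remaining clauses are satisfied by p2 = False, p3 = False, p4 = False, p6 = False, p7 = True, p8 = False, p9 = False, p10 = False, p11 = False.
Every clause has at least one true literal under this assignment.
So p1 = F, p2 = F, p3 = F, p4 = F, p5 = F, p6 = F, p7 = T, p8 = F, p9 = F, p10 = F, p11 = F is a satisfying assignment.

SATISFIABLE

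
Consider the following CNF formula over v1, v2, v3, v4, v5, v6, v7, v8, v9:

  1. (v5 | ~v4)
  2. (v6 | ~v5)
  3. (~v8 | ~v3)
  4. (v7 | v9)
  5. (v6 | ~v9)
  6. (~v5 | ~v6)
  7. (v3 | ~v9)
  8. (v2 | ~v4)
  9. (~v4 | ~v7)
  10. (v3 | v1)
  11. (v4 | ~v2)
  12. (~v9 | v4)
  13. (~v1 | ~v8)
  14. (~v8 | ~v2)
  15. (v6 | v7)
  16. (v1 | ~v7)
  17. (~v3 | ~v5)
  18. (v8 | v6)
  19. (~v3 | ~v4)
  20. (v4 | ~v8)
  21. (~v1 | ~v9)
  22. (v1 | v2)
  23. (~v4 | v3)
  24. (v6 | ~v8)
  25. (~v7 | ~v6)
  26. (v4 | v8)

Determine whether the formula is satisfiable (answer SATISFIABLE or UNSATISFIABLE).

v4 = True:
  propagation gives v5=True, v6=True; an empty clause results — contradiction.
v4 = False:
  propagation gives v2=False, v9=False, v7=True, v1=True; an empty clause results — contradiction.
Every branch closes, so no satisfying assignment exists.

UNSATISFIABLE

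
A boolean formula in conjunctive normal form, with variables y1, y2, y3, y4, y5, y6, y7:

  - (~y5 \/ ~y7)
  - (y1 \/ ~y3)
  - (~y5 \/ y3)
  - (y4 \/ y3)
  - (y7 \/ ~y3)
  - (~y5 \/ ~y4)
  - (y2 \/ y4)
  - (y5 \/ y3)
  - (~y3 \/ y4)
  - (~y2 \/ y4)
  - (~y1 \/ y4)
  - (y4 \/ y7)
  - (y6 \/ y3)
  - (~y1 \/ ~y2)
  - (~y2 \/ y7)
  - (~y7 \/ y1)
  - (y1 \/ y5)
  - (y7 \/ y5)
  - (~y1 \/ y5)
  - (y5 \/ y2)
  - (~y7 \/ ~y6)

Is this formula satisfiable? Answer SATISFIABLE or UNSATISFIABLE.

y5 = True:
  propagation gives y7=False, y3=True; an empty clause results — contradiction.
y5 = False:
  propagation gives y3=True, y1=True; an empty clause results — contradiction.
Every branch closes, so no satisfying assignment exists.

UNSATISFIABLE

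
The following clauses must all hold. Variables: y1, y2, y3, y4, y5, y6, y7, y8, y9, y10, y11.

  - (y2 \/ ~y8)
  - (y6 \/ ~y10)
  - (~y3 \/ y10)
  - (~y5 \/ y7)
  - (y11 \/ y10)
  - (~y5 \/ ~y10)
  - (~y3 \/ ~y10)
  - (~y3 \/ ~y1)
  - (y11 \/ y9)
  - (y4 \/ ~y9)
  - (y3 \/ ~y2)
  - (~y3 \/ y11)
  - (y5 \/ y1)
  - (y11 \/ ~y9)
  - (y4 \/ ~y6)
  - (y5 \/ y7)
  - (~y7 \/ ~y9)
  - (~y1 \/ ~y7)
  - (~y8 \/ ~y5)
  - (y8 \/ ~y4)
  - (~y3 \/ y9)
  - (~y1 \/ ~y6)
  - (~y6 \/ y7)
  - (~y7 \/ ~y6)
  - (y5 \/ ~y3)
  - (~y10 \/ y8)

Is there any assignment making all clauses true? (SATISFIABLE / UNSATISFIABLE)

Pure literal: y11 appears only positively; assign y11 = True.
Try y1 = False.
  then y5 is forced to True.
  then y7 is forced to True.
  then y10 is forced to False.
  then y3 is forced to False.
  then y2 is forced to False.
  then y8 is forced to False.
  then y9 is forced to False.
  then y4 is forced to False.
  then y6 is forced to False.
So y1=False, y2=False, y3=False, y4=False, y5=True, y6=False, y7=True, y8=False, y9=False, y10=False, y11=True is a satisfying assignment.

SATISFIABLE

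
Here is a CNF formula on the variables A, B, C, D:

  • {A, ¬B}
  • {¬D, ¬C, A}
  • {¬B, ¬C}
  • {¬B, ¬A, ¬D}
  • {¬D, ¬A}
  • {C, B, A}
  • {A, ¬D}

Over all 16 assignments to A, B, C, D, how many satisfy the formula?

4

The models are:
  A=0 B=0 C=1 D=0
  A=1 B=0 C=0 D=0
  A=1 B=0 C=1 D=0
  A=1 B=1 C=0 D=0
That's 4 in total.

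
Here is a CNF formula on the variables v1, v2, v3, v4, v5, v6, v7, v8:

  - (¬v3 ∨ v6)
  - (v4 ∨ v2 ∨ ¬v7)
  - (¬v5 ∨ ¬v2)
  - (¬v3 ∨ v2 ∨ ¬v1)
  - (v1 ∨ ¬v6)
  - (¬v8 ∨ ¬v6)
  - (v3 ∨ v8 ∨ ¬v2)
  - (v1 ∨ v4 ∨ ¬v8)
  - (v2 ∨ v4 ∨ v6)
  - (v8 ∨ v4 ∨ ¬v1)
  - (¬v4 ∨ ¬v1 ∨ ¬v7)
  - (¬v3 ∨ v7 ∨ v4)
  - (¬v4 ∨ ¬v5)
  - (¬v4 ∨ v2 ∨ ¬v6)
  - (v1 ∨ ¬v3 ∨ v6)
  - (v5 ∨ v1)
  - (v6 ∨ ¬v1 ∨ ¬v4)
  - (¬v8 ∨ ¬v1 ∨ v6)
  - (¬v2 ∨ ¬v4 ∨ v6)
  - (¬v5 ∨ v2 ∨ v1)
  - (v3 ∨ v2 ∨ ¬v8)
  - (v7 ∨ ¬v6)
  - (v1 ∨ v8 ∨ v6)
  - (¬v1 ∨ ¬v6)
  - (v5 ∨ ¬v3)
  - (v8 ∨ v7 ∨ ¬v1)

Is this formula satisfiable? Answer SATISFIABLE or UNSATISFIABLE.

UNSATISFIABLE

v1 = True:
  propagation gives v6=False, v3=False, v4=False, v2=True; an empty clause results — contradiction.
v1 = False:
  propagation gives v6=False, v3=False, v5=True, v2=False; an empty clause results — contradiction.
Every branch closes, so no satisfying assignment exists.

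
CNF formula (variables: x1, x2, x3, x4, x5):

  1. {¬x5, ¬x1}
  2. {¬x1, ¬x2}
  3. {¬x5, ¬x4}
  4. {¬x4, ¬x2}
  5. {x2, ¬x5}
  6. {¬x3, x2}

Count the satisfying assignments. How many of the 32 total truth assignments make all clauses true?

Split on x2, then x5.
  x2=T, x5=T: remaining (x1,x3,x4) ∈ {(F,F,F); (F,T,F)} — 2.
  x2=T, x5=F: remaining (x1,x3,x4) ∈ {(F,F,F); (F,T,F)} — 2.
  x2=F, x5=T: a clause becomes empty — 0.
  x2=F, x5=F: remaining (x1,x3,x4) ∈ {(F,F,F); (F,F,T); (T,F,F); (T,F,T)} — 4.
Total: 2 + 2 + 0 + 4 = 8.

8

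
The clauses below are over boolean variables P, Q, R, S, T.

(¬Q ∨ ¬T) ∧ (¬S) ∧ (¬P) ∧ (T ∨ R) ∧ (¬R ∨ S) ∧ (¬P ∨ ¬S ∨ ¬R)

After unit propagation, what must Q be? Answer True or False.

False

(¬S) is a unit clause: S = False.
Unit clause (¬P) sets P = False.
In (¬R ∨ S), S is now false; ¬R must hold, so R = False.
(T ∨ R): since R = False, the clause reduces to (T). T = True.
From (¬Q ∨ ¬T) and T = True: Q = False.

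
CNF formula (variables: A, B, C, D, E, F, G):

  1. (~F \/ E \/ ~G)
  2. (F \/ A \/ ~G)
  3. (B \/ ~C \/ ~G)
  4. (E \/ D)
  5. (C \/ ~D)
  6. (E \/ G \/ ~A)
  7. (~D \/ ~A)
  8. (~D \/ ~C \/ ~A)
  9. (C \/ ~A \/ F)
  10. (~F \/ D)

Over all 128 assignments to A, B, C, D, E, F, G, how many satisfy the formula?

16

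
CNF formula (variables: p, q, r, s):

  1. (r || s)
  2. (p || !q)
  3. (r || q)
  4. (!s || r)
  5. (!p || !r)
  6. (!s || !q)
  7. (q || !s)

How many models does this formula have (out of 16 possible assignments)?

1

Satisfying assignments:
  p=0 q=0 r=1 s=0
Count: 1.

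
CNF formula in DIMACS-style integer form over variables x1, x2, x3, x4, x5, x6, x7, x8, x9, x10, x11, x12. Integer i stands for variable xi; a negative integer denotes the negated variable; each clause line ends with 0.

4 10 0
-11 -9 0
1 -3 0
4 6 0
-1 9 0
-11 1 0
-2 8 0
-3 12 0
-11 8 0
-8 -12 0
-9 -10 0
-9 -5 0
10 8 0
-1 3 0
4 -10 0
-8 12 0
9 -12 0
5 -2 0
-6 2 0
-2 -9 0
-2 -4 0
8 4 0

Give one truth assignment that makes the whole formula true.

Pure literal: x11 appears only negated; assign x11 = False.
Try x1 = False.
  then x3 is forced to False.
Branch on x2: take x2 = False.
  then x6 is forced to False.
  then x4 is forced to True.
Set x5 = False and propagate.
For the remaining variables, x7 = True, x8 = False, x9 = False, x10 = True, x12 = False works.
Every clause has at least one true literal under this assignment.

x1 = False  x2 = False  x3 = False  x4 = True  x5 = False  x6 = False  x7 = True  x8 = False  x9 = False  x10 = True  x11 = False  x12 = False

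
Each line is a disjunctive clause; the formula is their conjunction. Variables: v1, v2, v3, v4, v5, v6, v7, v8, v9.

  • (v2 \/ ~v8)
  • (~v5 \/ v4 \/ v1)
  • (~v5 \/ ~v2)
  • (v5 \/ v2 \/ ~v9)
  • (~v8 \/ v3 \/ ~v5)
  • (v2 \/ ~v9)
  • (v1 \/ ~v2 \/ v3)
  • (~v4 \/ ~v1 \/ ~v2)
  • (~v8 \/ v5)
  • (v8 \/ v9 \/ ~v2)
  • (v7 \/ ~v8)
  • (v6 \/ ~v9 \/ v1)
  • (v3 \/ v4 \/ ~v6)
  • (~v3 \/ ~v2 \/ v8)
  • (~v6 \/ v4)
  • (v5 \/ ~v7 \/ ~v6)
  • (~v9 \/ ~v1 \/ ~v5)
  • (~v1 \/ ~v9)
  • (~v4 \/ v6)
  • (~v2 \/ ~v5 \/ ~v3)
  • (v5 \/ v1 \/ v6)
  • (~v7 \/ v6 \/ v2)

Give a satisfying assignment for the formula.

v1=T, v2=F, v3=T, v4=T, v5=T, v6=T, v7=F, v8=F, v9=F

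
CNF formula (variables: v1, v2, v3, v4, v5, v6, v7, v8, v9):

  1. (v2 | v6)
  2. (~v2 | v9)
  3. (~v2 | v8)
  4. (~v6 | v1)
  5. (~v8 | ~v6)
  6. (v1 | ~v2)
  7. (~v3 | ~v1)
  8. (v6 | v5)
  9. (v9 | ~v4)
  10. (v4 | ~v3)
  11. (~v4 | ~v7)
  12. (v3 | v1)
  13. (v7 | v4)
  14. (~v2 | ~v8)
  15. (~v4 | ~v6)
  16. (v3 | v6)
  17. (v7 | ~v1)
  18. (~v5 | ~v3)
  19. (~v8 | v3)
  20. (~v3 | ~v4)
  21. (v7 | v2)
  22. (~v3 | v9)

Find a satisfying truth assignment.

v1 = True, v2 = False, v3 = False, v4 = False, v5 = False, v6 = True, v7 = True, v8 = False, v9 = False

Set v1 = True and propagate.
  then v3 is forced to False.
  then v6 is forced to True.
  then v8 is forced to False.
  then v2 is forced to False.
  then v4 is forced to False.
  then v7 is forced to True.
v5, v9 are now unconstrained; take v5 = False, v9 = False.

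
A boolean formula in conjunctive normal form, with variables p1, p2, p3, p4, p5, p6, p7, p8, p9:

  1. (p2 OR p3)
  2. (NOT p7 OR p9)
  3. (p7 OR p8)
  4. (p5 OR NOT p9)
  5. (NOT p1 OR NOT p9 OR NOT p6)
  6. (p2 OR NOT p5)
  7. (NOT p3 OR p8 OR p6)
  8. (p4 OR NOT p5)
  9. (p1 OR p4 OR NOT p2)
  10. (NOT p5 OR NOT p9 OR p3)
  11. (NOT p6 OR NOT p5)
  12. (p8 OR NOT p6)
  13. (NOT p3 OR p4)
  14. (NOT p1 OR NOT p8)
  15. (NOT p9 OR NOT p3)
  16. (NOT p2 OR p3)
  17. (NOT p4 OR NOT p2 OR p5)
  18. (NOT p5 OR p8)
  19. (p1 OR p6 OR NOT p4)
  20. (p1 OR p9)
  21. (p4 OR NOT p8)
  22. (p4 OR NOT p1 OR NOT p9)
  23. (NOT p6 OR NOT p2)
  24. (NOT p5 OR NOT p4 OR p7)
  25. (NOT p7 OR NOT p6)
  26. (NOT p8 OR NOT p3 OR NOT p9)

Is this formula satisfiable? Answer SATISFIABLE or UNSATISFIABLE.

p4 = True:
  p5 = True:
    propagation gives p2=True, p6=False, p3=True, p8=True; an empty clause results — contradiction.
  p5 = False:
    propagation gives p9=False, p7=False, p8=True, p1=False; an empty clause results — contradiction.
p4 = False:
  propagation gives p5=False, p9=False, p7=False, p8=True; an empty clause results — contradiction.
Every branch closes, so no satisfying assignment exists.

UNSATISFIABLE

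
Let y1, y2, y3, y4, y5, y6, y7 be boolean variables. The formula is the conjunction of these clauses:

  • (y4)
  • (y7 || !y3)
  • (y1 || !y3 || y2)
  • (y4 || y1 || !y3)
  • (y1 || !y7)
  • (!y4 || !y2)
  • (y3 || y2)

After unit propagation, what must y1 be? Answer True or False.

(y4) is a unit clause: y4 = True.
(!y4 || !y2) with y4 = True leaves only !y2, so y2 = False.
(y2 || y3): since y2 = False, the clause reduces to (y3). y3 = True.
(y7 || !y3) with y3 = True leaves only y7, so y7 = True.
(!y3 || y1 || y2): since y2 = False, y3 = True, the clause reduces to (y1). y1 = True.

True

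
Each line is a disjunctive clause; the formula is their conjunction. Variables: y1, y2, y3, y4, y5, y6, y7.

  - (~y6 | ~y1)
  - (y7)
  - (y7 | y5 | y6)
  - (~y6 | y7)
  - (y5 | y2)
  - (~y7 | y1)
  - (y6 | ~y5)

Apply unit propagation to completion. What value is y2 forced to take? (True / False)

(y7) is a unit clause: y7 = True.
(~y7 | y1): since y7 = True, the clause reduces to (y1). y1 = True.
(~y6 | ~y1): since y1 = True, the clause reduces to (~y6). y6 = False.
(~y5 | y6) with y6 = False leaves only ~y5, so y5 = False.
In (y5 | y2), y5 is now false; y2 must hold, so y2 = True.

True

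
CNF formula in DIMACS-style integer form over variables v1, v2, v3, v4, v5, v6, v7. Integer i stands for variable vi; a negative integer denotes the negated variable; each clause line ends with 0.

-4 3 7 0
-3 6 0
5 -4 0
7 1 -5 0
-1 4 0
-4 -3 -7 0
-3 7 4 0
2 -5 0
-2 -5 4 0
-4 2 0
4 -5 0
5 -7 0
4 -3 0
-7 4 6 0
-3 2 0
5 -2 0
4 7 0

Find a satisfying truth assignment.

v6 occurs only positively in the remaining clauses — set v6 = True.
Try v1 = True.
  then v4 is forced to True.
  then v5 is forced to True.
  then v2 is forced to True.
The remaining clauses are satisfied by v3 = True, v7 = False.
Every clause has at least one true literal under this assignment.

v1 = T  v2 = T  v3 = T  v4 = T  v5 = T  v6 = T  v7 = F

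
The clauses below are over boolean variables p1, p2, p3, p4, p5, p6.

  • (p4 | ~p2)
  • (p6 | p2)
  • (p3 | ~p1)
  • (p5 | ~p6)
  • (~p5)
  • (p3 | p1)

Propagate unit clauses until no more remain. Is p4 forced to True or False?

True

(~p5) is a unit clause: p5 = False.
(~p6 | p5) with p5 = False leaves only ~p6, so p6 = False.
(p2 | p6) with p6 = False leaves only p2, so p2 = True.
(~p2 | p4) with p2 = True leaves only p4, so p4 = True.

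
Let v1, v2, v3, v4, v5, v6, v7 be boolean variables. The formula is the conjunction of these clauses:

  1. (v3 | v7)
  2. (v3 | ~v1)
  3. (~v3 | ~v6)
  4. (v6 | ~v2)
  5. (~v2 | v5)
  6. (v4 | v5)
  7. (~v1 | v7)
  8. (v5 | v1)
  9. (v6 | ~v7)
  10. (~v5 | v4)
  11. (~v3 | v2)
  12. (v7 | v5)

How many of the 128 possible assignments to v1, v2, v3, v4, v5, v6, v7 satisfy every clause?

2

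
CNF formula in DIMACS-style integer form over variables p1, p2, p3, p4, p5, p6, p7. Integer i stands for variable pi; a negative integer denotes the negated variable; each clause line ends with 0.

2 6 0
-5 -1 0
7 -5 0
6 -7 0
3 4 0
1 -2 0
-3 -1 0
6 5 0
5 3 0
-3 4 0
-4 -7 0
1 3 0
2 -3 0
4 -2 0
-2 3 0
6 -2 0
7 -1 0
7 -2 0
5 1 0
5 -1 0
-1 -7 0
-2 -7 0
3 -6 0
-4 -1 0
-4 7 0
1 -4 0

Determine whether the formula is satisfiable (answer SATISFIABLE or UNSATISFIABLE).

UNSATISFIABLE

p1 = True:
  propagation gives p5=False; an empty clause results — contradiction.
p1 = False:
  propagation gives p2=False, p6=True, p3=True; an empty clause results — contradiction.
Every branch closes, so no satisfying assignment exists.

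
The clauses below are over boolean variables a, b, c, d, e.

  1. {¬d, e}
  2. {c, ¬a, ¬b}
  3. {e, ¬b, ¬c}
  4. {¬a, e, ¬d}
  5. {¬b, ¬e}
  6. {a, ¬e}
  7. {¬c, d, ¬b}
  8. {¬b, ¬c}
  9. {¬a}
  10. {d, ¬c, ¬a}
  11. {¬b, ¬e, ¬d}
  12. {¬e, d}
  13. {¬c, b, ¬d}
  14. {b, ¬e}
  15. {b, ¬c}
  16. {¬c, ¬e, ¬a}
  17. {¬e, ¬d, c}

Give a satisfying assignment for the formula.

a=0, b=1, c=0, d=0, e=0

Check each clause:
  1. {e, ¬d} — ¬d is true.
  2. {¬a, ¬b, c} — ¬a is true.
  3. {¬b, e, ¬c} — ¬c is true.
  4. {¬a, e, ¬d} — ¬d is true.
  5. {¬e, ¬b} — ¬e is true.
  6. {¬e, a} — ¬e is true.
  7. {¬c, ¬b, d} — ¬c is true.
  8. {¬b, ¬c} — ¬c is true.
  9. {¬a} — ¬a is true.
  10. {¬c, d, ¬a} — ¬c is true.
  11. {¬e, ¬b, ¬d} — ¬e is true.
  12. {d, ¬e} — ¬e is true.
  13. {¬d, ¬c, b} — b is true.
  14. {b, ¬e} — b is true.
  15. {b, ¬c} — b is true.
  16. {¬c, ¬a, ¬e} — ¬e is true.
  17. {c, ¬d, ¬e} — ¬d is true.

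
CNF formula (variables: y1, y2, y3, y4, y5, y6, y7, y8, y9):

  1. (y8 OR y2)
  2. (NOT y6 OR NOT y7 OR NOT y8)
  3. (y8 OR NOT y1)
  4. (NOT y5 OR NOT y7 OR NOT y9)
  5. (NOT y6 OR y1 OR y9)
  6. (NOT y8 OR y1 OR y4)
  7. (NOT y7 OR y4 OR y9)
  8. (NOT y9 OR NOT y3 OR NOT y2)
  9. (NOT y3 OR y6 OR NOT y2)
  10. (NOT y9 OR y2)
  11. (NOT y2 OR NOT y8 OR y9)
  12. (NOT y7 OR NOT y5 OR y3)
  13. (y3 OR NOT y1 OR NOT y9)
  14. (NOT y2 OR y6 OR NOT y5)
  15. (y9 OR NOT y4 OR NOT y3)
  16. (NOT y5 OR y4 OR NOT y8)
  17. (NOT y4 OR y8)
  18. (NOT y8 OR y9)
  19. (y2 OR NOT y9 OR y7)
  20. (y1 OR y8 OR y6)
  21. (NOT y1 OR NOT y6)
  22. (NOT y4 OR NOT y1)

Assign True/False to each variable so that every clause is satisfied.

y1 = False, y2 = True, y3 = False, y4 = True, y5 = False, y6 = False, y7 = True, y8 = True, y9 = True

Pure literal: y5 appears only negated; assign y5 = False.
Try y1 = False.
The remaining clauses are satisfied by y2 = True, y3 = False, y4 = True, y6 = False, y7 = True, y8 = True, y9 = True.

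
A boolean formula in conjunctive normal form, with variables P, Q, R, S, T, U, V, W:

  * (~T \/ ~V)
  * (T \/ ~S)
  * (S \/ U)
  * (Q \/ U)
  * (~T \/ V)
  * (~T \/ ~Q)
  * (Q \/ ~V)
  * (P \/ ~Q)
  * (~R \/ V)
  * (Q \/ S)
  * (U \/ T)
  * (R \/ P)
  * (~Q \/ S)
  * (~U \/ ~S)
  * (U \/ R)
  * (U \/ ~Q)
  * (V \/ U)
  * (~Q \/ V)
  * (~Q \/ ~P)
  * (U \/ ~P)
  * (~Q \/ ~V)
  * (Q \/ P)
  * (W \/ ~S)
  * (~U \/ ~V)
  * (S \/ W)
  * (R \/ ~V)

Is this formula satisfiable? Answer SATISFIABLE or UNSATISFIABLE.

UNSATISFIABLE

Q = True:
  propagation gives T=False, S=False; an empty clause results — contradiction.
Q = False:
  propagation gives U=True, V=False, T=False, S=False; an empty clause results — contradiction.
Every branch closes, so no satisfying assignment exists.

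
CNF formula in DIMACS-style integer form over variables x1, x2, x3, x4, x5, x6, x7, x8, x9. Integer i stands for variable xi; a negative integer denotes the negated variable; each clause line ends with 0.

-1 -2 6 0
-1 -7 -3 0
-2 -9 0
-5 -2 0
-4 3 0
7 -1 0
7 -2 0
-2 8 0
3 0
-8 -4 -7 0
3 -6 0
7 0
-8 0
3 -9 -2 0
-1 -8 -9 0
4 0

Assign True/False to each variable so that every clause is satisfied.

x1=0, x2=0, x3=1, x4=1, x5=0, x6=1, x7=1, x8=0, x9=1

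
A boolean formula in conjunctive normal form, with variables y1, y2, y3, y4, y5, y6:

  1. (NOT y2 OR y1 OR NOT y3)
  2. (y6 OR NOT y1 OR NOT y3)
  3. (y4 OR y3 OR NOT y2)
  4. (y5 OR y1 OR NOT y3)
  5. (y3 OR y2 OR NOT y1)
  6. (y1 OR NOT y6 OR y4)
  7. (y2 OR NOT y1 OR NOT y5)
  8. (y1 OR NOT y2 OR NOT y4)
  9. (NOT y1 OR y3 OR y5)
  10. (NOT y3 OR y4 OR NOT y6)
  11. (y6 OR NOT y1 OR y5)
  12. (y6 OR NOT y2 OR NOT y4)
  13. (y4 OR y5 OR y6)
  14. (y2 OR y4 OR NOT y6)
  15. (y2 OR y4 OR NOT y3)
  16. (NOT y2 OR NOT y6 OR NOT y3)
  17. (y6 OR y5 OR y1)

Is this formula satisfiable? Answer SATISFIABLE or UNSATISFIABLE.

SATISFIABLE

Try y1 = False.
The remaining clauses are satisfied by y2 = False, y3 = False, y4 = True, y5 = False, y6 = True.
So y1 = F, y2 = F, y3 = F, y4 = T, y5 = F, y6 = T is a satisfying assignment.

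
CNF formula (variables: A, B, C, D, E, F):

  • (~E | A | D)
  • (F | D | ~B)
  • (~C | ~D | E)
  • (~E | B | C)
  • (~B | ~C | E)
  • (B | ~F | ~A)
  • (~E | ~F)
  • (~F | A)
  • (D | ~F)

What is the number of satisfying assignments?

16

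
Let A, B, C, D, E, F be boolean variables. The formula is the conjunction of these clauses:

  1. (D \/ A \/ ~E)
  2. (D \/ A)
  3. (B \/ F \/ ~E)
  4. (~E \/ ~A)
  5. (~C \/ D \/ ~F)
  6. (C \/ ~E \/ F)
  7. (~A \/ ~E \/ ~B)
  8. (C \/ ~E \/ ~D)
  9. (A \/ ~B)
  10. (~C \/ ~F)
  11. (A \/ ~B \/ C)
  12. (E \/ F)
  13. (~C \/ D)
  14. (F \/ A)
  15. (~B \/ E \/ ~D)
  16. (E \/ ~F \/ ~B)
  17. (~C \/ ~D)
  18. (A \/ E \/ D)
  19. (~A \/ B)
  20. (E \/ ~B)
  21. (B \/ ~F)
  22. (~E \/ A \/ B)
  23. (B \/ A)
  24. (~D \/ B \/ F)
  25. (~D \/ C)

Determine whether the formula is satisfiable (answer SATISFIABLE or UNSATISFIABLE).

B = True:
  propagation gives A=True, E=False; an empty clause results — contradiction.
B = False:
  propagation gives A=False; an empty clause results — contradiction.
Every branch closes, so no satisfying assignment exists.

UNSATISFIABLE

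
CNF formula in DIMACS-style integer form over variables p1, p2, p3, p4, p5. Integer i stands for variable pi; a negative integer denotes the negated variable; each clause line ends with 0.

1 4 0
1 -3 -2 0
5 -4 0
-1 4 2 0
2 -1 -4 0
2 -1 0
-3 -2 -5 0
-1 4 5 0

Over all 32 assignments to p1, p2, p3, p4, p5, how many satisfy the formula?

5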